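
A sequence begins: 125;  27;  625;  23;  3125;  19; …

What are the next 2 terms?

15625, 15

The terms cycle through 2 interleaved subsequences.
Subsequence A: 125, 625, 3125 (powers of 5).
Subsequence B: 27, 23, 19 (arithmetic with common difference −4).
The 7th slot belongs to subsequence A; its 4th term is 15625.
Position 8 → subsequence B, term 4 = 15.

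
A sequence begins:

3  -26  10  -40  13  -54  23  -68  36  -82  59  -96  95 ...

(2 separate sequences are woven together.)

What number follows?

-110

Taking every 2nd term gives 2 separate tracks.
Track A: 3, 10, 13, 23, 36, 59, 95. Fibonacci-style (each term is the sum of the two before it).
Track B: -26, -40, -54, -68, -82, -96. Arithmetic with common difference −14.
Position 14 → track B, term 7 = -110.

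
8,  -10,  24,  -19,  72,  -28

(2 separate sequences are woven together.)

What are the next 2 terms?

216, -37

Positions 1, 3, 5, … form one subsequence and positions 2, 4, 6, … form another.
Track A: 8, 24, 72. Geometric, ×3 each step.
Track B: -10, -19, -28. Subtracting 9 each time.
The 7th slot belongs to track A; its 4th term is 216.
Position 8 falls in track B as its term 4, giving -37.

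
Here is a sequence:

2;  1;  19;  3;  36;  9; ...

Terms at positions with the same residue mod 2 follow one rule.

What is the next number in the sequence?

Odd-indexed and even-indexed terms follow separate rules.
Stream A: 2, 19, 36. Arithmetic, step +17.
Stream B: 1, 3, 9. Successive powers of 3.
Position 7 falls in stream A as its term 4, giving 53.

53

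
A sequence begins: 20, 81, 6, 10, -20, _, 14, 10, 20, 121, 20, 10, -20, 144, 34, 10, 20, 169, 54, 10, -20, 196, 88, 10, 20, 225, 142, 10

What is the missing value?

100

Taking every 4th term gives 4 separate tracks.
Stream A = 20, -20, 20, -20, 20, -20, 20: the oscillation 20·(−1)^(n+1).
Stream B = 81, ?, 121, 144, 169, 196, 225: the squares 9², 10², 11², ….
Stream C = 6, 14, 20, 34, 54, 88, 142: Fibonacci-style (each term is the sum of the two before it).
Stream D = 10, 10, 10, 10, 10, 10, 10: the constant sequence 10.
So the missing entry in stream B is 100.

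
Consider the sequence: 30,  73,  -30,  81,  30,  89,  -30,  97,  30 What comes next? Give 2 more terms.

Odd-indexed and even-indexed terms follow separate rules.
Track A = 30, -30, 30, -30, 30: oscillating between 30 and -30.
Track B = 73, 81, 89, 97: arithmetic with common difference +8.
The 10th slot belongs to track B; its 5th term is 105.
Position 11 → track A, term 6 = -30.

105, -30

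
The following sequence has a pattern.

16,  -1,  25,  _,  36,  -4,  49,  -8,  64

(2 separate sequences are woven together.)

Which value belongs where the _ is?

-2

Taking every 2nd term gives 2 separate tracks.
Stream A: 16, 25, 36, 49, 64 (the squares 4², 5², 6², …).
Stream B: -1, ?, -4, -8 (geometric, ×2 each step).
Filling stream B at index 2 by its rule yields -2.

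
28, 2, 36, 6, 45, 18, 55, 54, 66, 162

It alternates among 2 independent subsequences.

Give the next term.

78

The terms cycle through 2 interleaved subsequences.
Track A: 28, 36, 45, 55, 66. Triangular numbers n(n+1)/2 for n = 7, 8, ….
Track B: 2, 6, 18, 54, 162. A geometric progression (common ratio 3).
The 11th slot belongs to track A; its 6th term is 78.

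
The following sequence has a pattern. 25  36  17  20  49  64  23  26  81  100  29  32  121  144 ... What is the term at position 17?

The slot pattern repeats as AABB (period 4), so there are 2 interleaved tracks.
Track A: 25, 36, 49, 64, 81, 100, 121, 144. Perfect squares starting at 5².
Track B: 17, 20, 23, 26, 29, 32. Arithmetic, step +3.
The 17th slot belongs to track A; its 9th term is 169.

169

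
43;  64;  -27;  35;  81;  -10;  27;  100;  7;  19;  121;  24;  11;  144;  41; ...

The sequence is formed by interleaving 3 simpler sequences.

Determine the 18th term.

Read the sequence 3 terms at a time; column i is its own pattern.
Track A is 43, 35, 27, 19, 11, which is arithmetic, step −8.
Track B is 64, 81, 100, 121, 144, which is perfect squares starting at 8².
Track C is -27, -10, 7, 24, 41, which is arithmetic, step +17.
Term 18 comes from track C (its 6th entry): 58.

58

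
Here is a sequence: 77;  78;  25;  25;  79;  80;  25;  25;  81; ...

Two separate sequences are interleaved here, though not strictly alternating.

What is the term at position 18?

86

Positions follow the repeating pattern AABB; grouping by letter gives 2 tracks.
Subsequence A: 77, 78, 79, 80, 81 — arithmetic with common difference +1.
Subsequence B: 25, 25, 25, 25 — constant 25.
The 18th slot belongs to subsequence A; its 10th term is 86.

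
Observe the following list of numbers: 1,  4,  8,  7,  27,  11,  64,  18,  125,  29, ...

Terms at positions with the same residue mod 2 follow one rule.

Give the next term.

Odd-indexed and even-indexed terms follow separate rules.
Stream A: 1, 8, 27, 64, 125 (the cubes 1³, 2³, 3³, …).
Stream B: 4, 7, 11, 18, 29 (Fibonacci-style (each term is the sum of the two before it)).
Position 11 falls in stream A as its term 6, giving 216.

216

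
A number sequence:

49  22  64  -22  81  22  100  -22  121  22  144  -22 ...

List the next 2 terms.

169, 22

The terms cycle through 2 interleaved subsequences.
Track A is 49, 64, 81, 100, 121, 144, which is perfect squares starting at 7².
Track B is 22, -22, 22, -22, 22, -22, which is oscillating between 22 and -22.
Position 13 falls in track A as its term 7, giving 169.
Position 14 → track B, term 7 = 22.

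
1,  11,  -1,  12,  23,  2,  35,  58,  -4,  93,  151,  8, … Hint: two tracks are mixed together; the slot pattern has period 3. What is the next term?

Positions follow the repeating pattern AAB; grouping by letter gives 2 tracks.
Stream A is 1, 11, 12, 23, 35, 58, 93, 151, which is a Fibonacci-like recurrence a_n = a_{n-1} + a_{n-2}.
Stream B is -1, 2, -4, 8, which is multiplying by -2 each time.
The 13th slot belongs to stream A; its 9th term is 244.

244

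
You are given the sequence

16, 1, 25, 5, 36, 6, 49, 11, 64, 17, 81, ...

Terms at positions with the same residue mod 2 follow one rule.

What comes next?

28

Split by position mod 2 into 2 tracks.
Stream A is 16, 25, 36, 49, 64, 81, which is the squares 4², 5², 6², ….
Stream B is 1, 5, 6, 11, 17, which is Fibonacci-style (each term is the sum of the two before it).
Position 12 falls in stream B as its term 6, giving 28.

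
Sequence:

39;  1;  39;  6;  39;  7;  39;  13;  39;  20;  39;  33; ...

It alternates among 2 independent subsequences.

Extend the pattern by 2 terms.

39, 53

Positions 1, 3, 5, … form one subsequence and positions 2, 4, 6, … form another.
Track A: 39, 39, 39, 39, 39, 39 (always 39).
Track B: 1, 6, 7, 13, 20, 33 (each term equals the sum of the previous two).
Term 13 comes from track A (its 7th entry): 39.
Position 14 falls in track B as its term 7, giving 53.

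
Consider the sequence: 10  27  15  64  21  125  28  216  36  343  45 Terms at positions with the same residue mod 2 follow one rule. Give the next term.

Taking every 2nd term gives 2 separate tracks.
Subsequence A: 10, 15, 21, 28, 36, 45. The triangular numbers T_4, T_5, ….
Subsequence B: 27, 64, 125, 216, 343. Consecutive cubes n³ from n = 3.
Position 12 → subsequence B, term 6 = 512.

512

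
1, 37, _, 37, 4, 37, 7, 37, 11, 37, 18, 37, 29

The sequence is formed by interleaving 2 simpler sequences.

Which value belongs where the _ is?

Taking every 2nd term gives 2 separate tracks.
Track A is 1, ?, 4, 7, 11, 18, 29, which is Fibonacci-style (each term is the sum of the two before it).
Track B is 37, 37, 37, 37, 37, 37, which is constant 37.
The gap is track A's term 2; the rule gives 3.

3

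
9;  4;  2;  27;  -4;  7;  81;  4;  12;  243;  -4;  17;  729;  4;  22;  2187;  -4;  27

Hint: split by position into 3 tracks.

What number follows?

6561

The terms cycle through 3 interleaved subsequences.
Subsequence A = 9, 27, 81, 243, 729, 2187: powers of 3.
Subsequence B = 4, -4, 4, -4, 4, -4: the oscillation 4·(−1)^(n+1).
Subsequence C = 2, 7, 12, 17, 22, 27: adding 5 each time.
Term 19 comes from subsequence A (its 7th entry): 6561.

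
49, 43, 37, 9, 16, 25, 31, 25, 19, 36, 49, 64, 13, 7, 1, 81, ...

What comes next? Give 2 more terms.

100, 121

Positions follow the repeating pattern AAABBB; grouping by letter gives 2 tracks.
Subsequence A: 49, 43, 37, 31, 25, 19, 13, 7, 1 — linear: a_n = 55 − 6·n.
Subsequence B: 9, 16, 25, 36, 49, 64, 81 — the squares 3², 4², 5², ….
Position 17 → subsequence B, term 8 = 100.
Term 18 comes from subsequence B (its 9th entry): 121.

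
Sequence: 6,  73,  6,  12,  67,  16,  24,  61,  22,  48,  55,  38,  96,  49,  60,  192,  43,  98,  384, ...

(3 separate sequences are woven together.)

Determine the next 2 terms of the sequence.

37, 158

Split by position mod 3: positions 1, 4, 7, … form one track, and each other residue class forms its own.
Track A: 6, 12, 24, 48, 96, 192, 384. Multiplying by 2 each time.
Track B: 73, 67, 61, 55, 49, 43. Linear: a_n = 79 − 6·n.
Track C: 6, 16, 22, 38, 60, 98. Fibonacci-style (each term is the sum of the two before it).
Term 20 comes from track B (its 7th entry): 37.
Position 21 → track C, term 7 = 158.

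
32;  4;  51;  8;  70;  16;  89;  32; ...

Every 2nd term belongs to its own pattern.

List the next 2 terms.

Split by position mod 2 into 2 tracks.
Subsequence A is 32, 51, 70, 89, which is arithmetic, step +19.
Subsequence B is 4, 8, 16, 32, which is geometric with ratio 2.
Term 9 comes from subsequence A (its 5th entry): 108.
The 10th slot belongs to subsequence B; its 5th term is 64.

108, 64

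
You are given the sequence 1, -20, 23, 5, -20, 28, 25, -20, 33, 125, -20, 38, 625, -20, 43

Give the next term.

3125

Split by position mod 3 into 3 tracks.
Track A: 1, 5, 25, 125, 625. Multiplying by 5 each time.
Track B: -20, -20, -20, -20, -20. The constant sequence -20.
Track C: 23, 28, 33, 38, 43. Adding 5 each time.
Term 16 comes from track A (its 6th entry): 3125.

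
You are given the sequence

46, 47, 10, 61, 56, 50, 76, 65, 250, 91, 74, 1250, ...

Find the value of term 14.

83

The terms cycle through 3 interleaved subsequences.
Track A: 46, 61, 76, 91. Arithmetic, step +15.
Track B: 47, 56, 65, 74. Adding 9 each time.
Track C: 10, 50, 250, 1250. Geometric, ×5 each step.
Position 14 → track B, term 5 = 83.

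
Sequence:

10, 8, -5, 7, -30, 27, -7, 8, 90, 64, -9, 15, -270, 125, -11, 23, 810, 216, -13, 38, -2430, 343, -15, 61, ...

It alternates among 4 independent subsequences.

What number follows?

7290

Read the sequence 4 terms at a time; column i is its own pattern.
Track A: 10, -30, 90, -270, 810, -2430 (geometric with ratio -3).
Track B: 8, 27, 64, 125, 216, 343 (the cubes 2³, 3³, 4³, …).
Track C: -5, -7, -9, -11, -13, -15 (linear: a_n = -3 − 2·n).
Track D: 7, 8, 15, 23, 38, 61 (a Fibonacci-like recurrence a_n = a_{n-1} + a_{n-2}).
The 25th slot belongs to track A; its 7th term is 7290.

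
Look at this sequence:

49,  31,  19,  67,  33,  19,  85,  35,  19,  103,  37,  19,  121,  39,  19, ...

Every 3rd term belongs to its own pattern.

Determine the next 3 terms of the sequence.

139, 41, 19

Split by position mod 3: positions 1, 4, 7, … form one track, and each other residue class forms its own.
Subsequence A: 49, 67, 85, 103, 121 (arithmetic, step +18).
Subsequence B: 31, 33, 35, 37, 39 (linear: a_n = 29 + 2·n).
Subsequence C: 19, 19, 19, 19, 19 (constant 19).
Position 16 falls in subsequence A as its term 6, giving 139.
Position 17 → subsequence B, term 6 = 41.
Term 18 comes from subsequence C (its 6th entry): 19.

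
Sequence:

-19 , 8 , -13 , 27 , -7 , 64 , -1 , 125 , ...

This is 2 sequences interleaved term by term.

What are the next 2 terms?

The terms cycle through 2 interleaved subsequences.
Track A: -19, -13, -7, -1 — adding 6 each time.
Track B: 8, 27, 64, 125 — perfect cubes starting at 2³.
The 9th slot belongs to track A; its 5th term is 5.
Position 10 → track B, term 5 = 216.

5, 216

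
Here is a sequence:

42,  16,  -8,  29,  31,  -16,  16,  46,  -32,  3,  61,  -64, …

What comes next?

Split by position mod 3 into 3 tracks.
Track A: 42, 29, 16, 3 — subtracting 13 each time.
Track B: 16, 31, 46, 61 — adding 15 each time.
Track C: -8, -16, -32, -64 — multiplying by 2 each time.
The 13th slot belongs to track A; its 5th term is -10.

-10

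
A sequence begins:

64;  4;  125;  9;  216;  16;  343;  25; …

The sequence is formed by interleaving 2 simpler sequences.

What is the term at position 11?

The terms cycle through 2 interleaved subsequences.
Subsequence A is 64, 125, 216, 343, which is consecutive cubes n³ from n = 4.
Subsequence B is 4, 9, 16, 25, which is consecutive squares n² from n = 2.
Position 11 → subsequence A, term 6 = 729.

729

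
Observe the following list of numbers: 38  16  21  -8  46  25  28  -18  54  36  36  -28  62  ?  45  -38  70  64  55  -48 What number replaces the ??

49

Split by position mod 4 into 4 tracks.
Stream A: 38, 46, 54, 62, 70. Arithmetic with common difference +8.
Stream B: 16, 25, 36, ?, 64. Consecutive squares n² from n = 4.
Stream C: 21, 28, 36, 45, 55. Triangular numbers starting at T_6.
Stream D: -8, -18, -28, -38, -48. Linear: a_n = 2 − 10·n.
Filling stream B at index 4 by its rule yields 49.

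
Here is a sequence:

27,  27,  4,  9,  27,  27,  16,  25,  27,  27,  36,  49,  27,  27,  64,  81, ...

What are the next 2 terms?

Positions follow the repeating pattern AABB; grouping by letter gives 2 tracks.
Track A: 27, 27, 27, 27, 27, 27, 27, 27 — constant 27.
Track B: 4, 9, 16, 25, 36, 49, 64, 81 — consecutive squares n² from n = 2.
Term 17 comes from track A (its 9th entry): 27.
Term 18 comes from track A (its 10th entry): 27.

27, 27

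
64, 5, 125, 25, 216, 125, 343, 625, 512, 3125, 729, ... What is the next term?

Positions 1, 3, 5, … form one subsequence and positions 2, 4, 6, … form another.
Track A: 64, 125, 216, 343, 512, 729 — perfect cubes starting at 4³.
Track B: 5, 25, 125, 625, 3125 — successive powers of 5.
The 12th slot belongs to track B; its 6th term is 15625.

15625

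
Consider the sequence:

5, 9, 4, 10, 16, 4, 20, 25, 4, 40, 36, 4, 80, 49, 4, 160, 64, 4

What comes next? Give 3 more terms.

320, 81, 4

Read the sequence 3 terms at a time; column i is its own pattern.
Track A: 5, 10, 20, 40, 80, 160 — multiplying by 2 each time.
Track B: 9, 16, 25, 36, 49, 64 — the squares 3², 4², 5², ….
Track C: 4, 4, 4, 4, 4, 4 — constant 4.
Term 19 comes from track A (its 7th entry): 320.
Position 20 → track B, term 7 = 81.
Position 21 falls in track C as its term 7, giving 4.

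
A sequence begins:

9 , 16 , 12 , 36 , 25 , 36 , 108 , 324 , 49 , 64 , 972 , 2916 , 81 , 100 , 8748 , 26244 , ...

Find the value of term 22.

Positions follow the repeating pattern AABB; grouping by letter gives 2 tracks.
Track A = 9, 16, 25, 36, 49, 64, 81, 100: consecutive squares n² from n = 3.
Track B = 12, 36, 108, 324, 972, 2916, 8748, 26244: geometric, ×3 each step.
The 22nd slot belongs to track A; its 12th term is 196.

196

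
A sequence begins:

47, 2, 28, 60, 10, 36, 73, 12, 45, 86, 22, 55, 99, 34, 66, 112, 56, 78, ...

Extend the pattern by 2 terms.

Split by position mod 3 into 3 tracks.
Track A is 47, 60, 73, 86, 99, 112, which is adding 13 each time.
Track B is 2, 10, 12, 22, 34, 56, which is Fibonacci-style (each term is the sum of the two before it).
Track C is 28, 36, 45, 55, 66, 78, which is triangular numbers starting at T_7.
Position 19 falls in track A as its term 7, giving 125.
Term 20 comes from track B (its 7th entry): 90.

125, 90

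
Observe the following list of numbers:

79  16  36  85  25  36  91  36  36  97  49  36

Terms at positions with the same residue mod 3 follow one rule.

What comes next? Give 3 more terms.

103, 64, 36

Read the sequence 3 terms at a time; column i is its own pattern.
Subsequence A: 79, 85, 91, 97. Adding 6 each time.
Subsequence B: 16, 25, 36, 49. The squares 4², 5², 6², ….
Subsequence C: 36, 36, 36, 36. Constant 36.
Term 13 comes from subsequence A (its 5th entry): 103.
Position 14 → subsequence B, term 5 = 64.
Term 15 comes from subsequence C (its 5th entry): 36.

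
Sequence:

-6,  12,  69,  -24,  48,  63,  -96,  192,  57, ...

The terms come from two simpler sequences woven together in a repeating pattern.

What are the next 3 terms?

-384, 768, 51

The slot pattern repeats as AAB (period 3), so there are 2 interleaved tracks.
Stream A = -6, 12, -24, 48, -96, 192: geometric with ratio -2.
Stream B = 69, 63, 57: arithmetic with common difference −6.
Position 10 → stream A, term 7 = -384.
Term 11 comes from stream A (its 8th entry): 768.
Position 12 → stream B, term 4 = 51.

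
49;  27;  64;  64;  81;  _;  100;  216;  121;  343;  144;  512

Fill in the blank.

125

Odd-indexed and even-indexed terms follow separate rules.
Subsequence A is 49, 64, 81, 100, 121, 144, which is the squares 7², 8², 9², ….
Subsequence B is 27, 64, ?, 216, 343, 512, which is consecutive cubes n³ from n = 3.
Subsequence B's pattern makes the blank 125.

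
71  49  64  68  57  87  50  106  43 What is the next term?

125

Positions 1, 3, 5, … form one subsequence and positions 2, 4, 6, … form another.
Stream A: 71, 64, 57, 50, 43. Subtracting 7 each time.
Stream B: 49, 68, 87, 106. Adding 19 each time.
Term 10 comes from stream B (its 5th entry): 125.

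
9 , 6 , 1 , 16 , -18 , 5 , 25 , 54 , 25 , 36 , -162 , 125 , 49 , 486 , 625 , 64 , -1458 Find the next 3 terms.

The terms cycle through 3 interleaved subsequences.
Track A: 9, 16, 25, 36, 49, 64. Consecutive squares n² from n = 3.
Track B: 6, -18, 54, -162, 486, -1458. Multiplying by -3 each time.
Track C: 1, 5, 25, 125, 625. Powers 5^0, 5^1, 5^2, ….
Term 18 comes from track C (its 6th entry): 3125.
Position 19 → track A, term 7 = 81.
Term 20 comes from track B (its 7th entry): 4374.

3125, 81, 4374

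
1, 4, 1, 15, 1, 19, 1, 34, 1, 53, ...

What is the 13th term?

The terms cycle through 2 interleaved subsequences.
Subsequence A = 1, 1, 1, 1, 1: constant 1.
Subsequence B = 4, 15, 19, 34, 53: each term equals the sum of the previous two.
Term 13 comes from subsequence A (its 7th entry): 1.

1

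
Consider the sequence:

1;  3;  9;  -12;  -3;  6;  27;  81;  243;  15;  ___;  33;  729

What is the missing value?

24

The slot pattern repeats as AAABBB (period 6), so there are 2 interleaved tracks.
Track A is 1, 3, 9, 27, 81, 243, 729, which is powers 3^0, 3^1, 3^2, ….
Track B is -12, -3, 6, 15, ?, 33, which is adding 9 each time.
Track B's pattern makes the blank 24.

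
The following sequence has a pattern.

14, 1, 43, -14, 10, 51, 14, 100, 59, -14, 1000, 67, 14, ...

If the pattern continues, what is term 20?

Read the sequence 3 terms at a time; column i is its own pattern.
Track A: 14, -14, 14, -14, 14 — the oscillation 14·(−1)^(n+1).
Track B: 1, 10, 100, 1000 — multiplying by 10 each time.
Track C: 43, 51, 59, 67 — adding 8 each time.
The 20th slot belongs to track B; its 7th term is 1000000.

1000000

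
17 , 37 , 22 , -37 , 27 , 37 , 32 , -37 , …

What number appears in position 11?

Odd-indexed and even-indexed terms follow separate rules.
Subsequence A is 17, 22, 27, 32, which is linear: a_n = 12 + 5·n.
Subsequence B is 37, -37, 37, -37, which is alternating ±37.
Position 11 falls in subsequence A as its term 6, giving 42.

42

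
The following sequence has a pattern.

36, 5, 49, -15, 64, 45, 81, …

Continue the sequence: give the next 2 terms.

Odd-indexed and even-indexed terms follow separate rules.
Track A = 36, 49, 64, 81: the squares 6², 7², 8², ….
Track B = 5, -15, 45: geometric, ×-3 each step.
The 8th slot belongs to track B; its 4th term is -135.
Term 9 comes from track A (its 5th entry): 100.

-135, 100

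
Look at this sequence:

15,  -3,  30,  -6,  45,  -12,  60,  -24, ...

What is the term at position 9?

Split by position mod 2 into 2 tracks.
Subsequence A: 15, 30, 45, 60 — linear: a_n = 15·n.
Subsequence B: -3, -6, -12, -24 — a geometric progression (common ratio 2).
Term 9 comes from subsequence A (its 5th entry): 75.

75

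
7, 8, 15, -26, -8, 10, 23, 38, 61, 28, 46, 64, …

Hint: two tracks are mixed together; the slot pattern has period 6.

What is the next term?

99

Reading positions in blocks of 6 reveals the pattern AAABBB — 2 tracks woven together.
Subsequence A is 7, 8, 15, 23, 38, 61, which is each term equals the sum of the previous two.
Subsequence B is -26, -8, 10, 28, 46, 64, which is arithmetic with common difference +18.
The 13th slot belongs to subsequence A; its 7th term is 99.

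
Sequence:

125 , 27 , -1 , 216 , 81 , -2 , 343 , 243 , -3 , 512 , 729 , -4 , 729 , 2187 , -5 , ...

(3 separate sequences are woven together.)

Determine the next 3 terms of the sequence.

1000, 6561, -6

Taking every 3rd term gives 3 separate tracks.
Stream A: 125, 216, 343, 512, 729. Consecutive cubes n³ from n = 5.
Stream B: 27, 81, 243, 729, 2187. Successive powers of 3.
Stream C: -1, -2, -3, -4, -5. Linear: a_n = −n.
Term 16 comes from stream A (its 6th entry): 1000.
Position 17 → stream B, term 6 = 6561.
Position 18 → stream C, term 6 = -6.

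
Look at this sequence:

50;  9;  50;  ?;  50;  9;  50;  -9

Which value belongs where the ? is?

-9

Taking every 2nd term gives 2 separate tracks.
Stream A: 50, 50, 50, 50. The constant sequence 50.
Stream B: 9, ?, 9, -9. Alternating ±9.
Stream B's pattern makes the blank -9.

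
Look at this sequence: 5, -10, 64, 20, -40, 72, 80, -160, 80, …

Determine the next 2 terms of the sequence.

The slot pattern repeats as AAB (period 3), so there are 2 interleaved tracks.
Track A: 5, -10, 20, -40, 80, -160 — geometric, ×-2 each step.
Track B: 64, 72, 80 — linear: a_n = 56 + 8·n.
Term 10 comes from track A (its 7th entry): 320.
Term 11 comes from track A (its 8th entry): -640.

320, -640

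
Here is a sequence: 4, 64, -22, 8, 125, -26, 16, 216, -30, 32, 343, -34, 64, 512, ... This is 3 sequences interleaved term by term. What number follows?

-38

Split by position mod 3 into 3 tracks.
Stream A = 4, 8, 16, 32, 64: powers 2^2, 2^3, 2^4, ….
Stream B = 64, 125, 216, 343, 512: perfect cubes starting at 4³.
Stream C = -22, -26, -30, -34: arithmetic with common difference −4.
Position 15 falls in stream C as its term 5, giving -38.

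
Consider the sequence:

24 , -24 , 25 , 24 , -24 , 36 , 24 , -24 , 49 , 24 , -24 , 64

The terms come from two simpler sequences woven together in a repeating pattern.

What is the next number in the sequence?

The slot pattern repeats as AAB (period 3), so there are 2 interleaved tracks.
Track A: 24, -24, 24, -24, 24, -24, 24, -24 (the oscillation 24·(−1)^(n+1)).
Track B: 25, 36, 49, 64 (consecutive squares n² from n = 5).
Position 13 → track A, term 9 = 24.

24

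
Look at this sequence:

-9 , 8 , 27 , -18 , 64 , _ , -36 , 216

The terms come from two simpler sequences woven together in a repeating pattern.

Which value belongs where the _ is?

125

Positions follow the repeating pattern ABB; grouping by letter gives 2 tracks.
Stream A = -9, -18, -36: multiplying by 2 each time.
Stream B = 8, 27, 64, ?, 216: consecutive cubes n³ from n = 2.
So the missing entry in stream B is 125.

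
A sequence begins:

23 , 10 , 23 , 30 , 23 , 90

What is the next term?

23

The terms cycle through 2 interleaved subsequences.
Track A is 23, 23, 23, which is constant 23.
Track B is 10, 30, 90, which is geometric with ratio 3.
The 7th slot belongs to track A; its 4th term is 23.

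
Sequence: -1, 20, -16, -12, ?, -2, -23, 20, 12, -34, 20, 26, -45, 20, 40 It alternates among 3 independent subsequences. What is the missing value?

Taking every 3rd term gives 3 separate tracks.
Track A: -1, -12, -23, -34, -45 — subtracting 11 each time.
Track B: 20, ?, 20, 20, 20 — constant 20.
Track C: -16, -2, 12, 26, 40 — linear: a_n = -30 + 14·n.
Filling track B at index 2 by its rule yields 20.

20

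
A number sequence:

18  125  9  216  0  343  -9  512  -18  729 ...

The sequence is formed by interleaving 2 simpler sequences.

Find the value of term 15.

-45

Taking every 2nd term gives 2 separate tracks.
Track A is 18, 9, 0, -9, -18, which is arithmetic with common difference −9.
Track B is 125, 216, 343, 512, 729, which is consecutive cubes n³ from n = 5.
Term 15 comes from track A (its 8th entry): -45.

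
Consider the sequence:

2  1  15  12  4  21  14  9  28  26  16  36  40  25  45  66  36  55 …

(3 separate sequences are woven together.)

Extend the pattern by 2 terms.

The terms cycle through 3 interleaved subsequences.
Track A: 2, 12, 14, 26, 40, 66 (each term equals the sum of the previous two).
Track B: 1, 4, 9, 16, 25, 36 (the squares 1², 2², 3², …).
Track C: 15, 21, 28, 36, 45, 55 (the triangular numbers T_5, T_6, …).
Position 19 falls in track A as its term 7, giving 106.
The 20th slot belongs to track B; its 7th term is 49.

106, 49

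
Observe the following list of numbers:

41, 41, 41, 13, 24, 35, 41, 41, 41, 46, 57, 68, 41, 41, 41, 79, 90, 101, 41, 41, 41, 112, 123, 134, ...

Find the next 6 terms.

Positions follow the repeating pattern AAABBB; grouping by letter gives 2 tracks.
Track A: 41, 41, 41, 41, 41, 41, 41, 41, 41, 41, 41, 41 — constant 41.
Track B: 13, 24, 35, 46, 57, 68, 79, 90, 101, 112, 123, 134 — adding 11 each time.
The 25th slot belongs to track A; its 13th term is 41.
Position 26 falls in track A as its term 14, giving 41.
The 27th slot belongs to track A; its 15th term is 41.
The 28th slot belongs to track B; its 13th term is 145.
Term 29 comes from track B (its 14th entry): 156.
Position 30 falls in track B as its term 15, giving 167.

41, 41, 41, 145, 156, 167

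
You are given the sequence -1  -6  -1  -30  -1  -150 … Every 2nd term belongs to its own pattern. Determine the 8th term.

Taking every 2nd term gives 2 separate tracks.
Track A is -1, -1, -1, which is always -1.
Track B is -6, -30, -150, which is geometric with ratio 5.
Term 8 comes from track B (its 4th entry): -750.

-750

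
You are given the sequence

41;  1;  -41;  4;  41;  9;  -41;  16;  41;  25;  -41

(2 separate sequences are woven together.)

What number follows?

36

Taking every 2nd term gives 2 separate tracks.
Track A: 41, -41, 41, -41, 41, -41 — the oscillation 41·(−1)^(n+1).
Track B: 1, 4, 9, 16, 25 — perfect squares starting at 1².
Term 12 comes from track B (its 6th entry): 36.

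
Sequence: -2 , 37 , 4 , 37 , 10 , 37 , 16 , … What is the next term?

Odd-indexed and even-indexed terms follow separate rules.
Track A is -2, 4, 10, 16, which is arithmetic, step +6.
Track B is 37, 37, 37, which is constant 37.
Position 8 → track B, term 4 = 37.

37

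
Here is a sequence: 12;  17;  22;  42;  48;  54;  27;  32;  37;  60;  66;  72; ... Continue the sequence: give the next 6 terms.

The slot pattern repeats as AAABBB (period 6), so there are 2 interleaved tracks.
Track A = 12, 17, 22, 27, 32, 37: arithmetic with common difference +5.
Track B = 42, 48, 54, 60, 66, 72: linear: a_n = 36 + 6·n.
Position 13 falls in track A as its term 7, giving 42.
Position 14 falls in track A as its term 8, giving 47.
Position 15 falls in track A as its term 9, giving 52.
Term 16 comes from track B (its 7th entry): 78.
Position 17 falls in track B as its term 8, giving 84.
Term 18 comes from track B (its 9th entry): 90.

42, 47, 52, 78, 84, 90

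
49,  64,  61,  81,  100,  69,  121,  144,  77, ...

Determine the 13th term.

Reading positions in blocks of 3 reveals the pattern AAB — 2 tracks woven together.
Stream A: 49, 64, 81, 100, 121, 144 — the squares 7², 8², 9², ….
Stream B: 61, 69, 77 — adding 8 each time.
Position 13 → stream A, term 9 = 225.

225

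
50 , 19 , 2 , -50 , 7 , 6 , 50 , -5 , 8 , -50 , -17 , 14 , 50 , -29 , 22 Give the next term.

-50

Split by position mod 3 into 3 tracks.
Stream A: 50, -50, 50, -50, 50. Oscillating between 50 and -50.
Stream B: 19, 7, -5, -17, -29. Arithmetic, step −12.
Stream C: 2, 6, 8, 14, 22. Each term equals the sum of the previous two.
Term 16 comes from stream A (its 6th entry): -50.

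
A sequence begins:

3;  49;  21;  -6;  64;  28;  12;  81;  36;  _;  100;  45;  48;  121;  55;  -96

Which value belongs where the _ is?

Split by position mod 3: positions 1, 4, 7, … form one track, and each other residue class forms its own.
Stream A: 3, -6, 12, ?, 48, -96 (multiplying by -2 each time).
Stream B: 49, 64, 81, 100, 121 (the squares 7², 8², 9², …).
Stream C: 21, 28, 36, 45, 55 (triangular numbers starting at T_6).
Stream A's pattern makes the blank -24.

-24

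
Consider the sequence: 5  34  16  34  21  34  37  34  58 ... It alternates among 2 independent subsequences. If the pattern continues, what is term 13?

153

Positions 1, 3, 5, … form one subsequence and positions 2, 4, 6, … form another.
Track A: 5, 16, 21, 37, 58 (Fibonacci-style (each term is the sum of the two before it)).
Track B: 34, 34, 34, 34 (always 34).
Position 13 falls in track A as its term 7, giving 153.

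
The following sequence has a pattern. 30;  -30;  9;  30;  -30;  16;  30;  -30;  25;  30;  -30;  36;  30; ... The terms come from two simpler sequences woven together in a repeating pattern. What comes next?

-30

Positions follow the repeating pattern AAB; grouping by letter gives 2 tracks.
Subsequence A: 30, -30, 30, -30, 30, -30, 30, -30, 30 — oscillating between 30 and -30.
Subsequence B: 9, 16, 25, 36 — perfect squares starting at 3².
Position 14 → subsequence A, term 10 = -30.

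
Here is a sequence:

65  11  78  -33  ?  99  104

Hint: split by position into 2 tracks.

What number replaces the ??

91

Positions 1, 3, 5, … form one subsequence and positions 2, 4, 6, … form another.
Stream A is 65, 78, ?, 104, which is arithmetic with common difference +13.
Stream B is 11, -33, 99, which is geometric with ratio -3.
The gap is stream A's term 3; the rule gives 91.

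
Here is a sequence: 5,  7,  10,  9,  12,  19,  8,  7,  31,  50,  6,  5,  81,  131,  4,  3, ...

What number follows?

212

The slot pattern repeats as AABB (period 4), so there are 2 interleaved tracks.
Subsequence A = 5, 7, 12, 19, 31, 50, 81, 131: Fibonacci-style (each term is the sum of the two before it).
Subsequence B = 10, 9, 8, 7, 6, 5, 4, 3: arithmetic with common difference −1.
Term 17 comes from subsequence A (its 9th entry): 212.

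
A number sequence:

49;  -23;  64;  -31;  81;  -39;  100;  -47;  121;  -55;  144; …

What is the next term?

Split by position mod 2 into 2 tracks.
Track A = 49, 64, 81, 100, 121, 144: perfect squares starting at 7².
Track B = -23, -31, -39, -47, -55: arithmetic with common difference −8.
Position 12 falls in track B as its term 6, giving -63.

-63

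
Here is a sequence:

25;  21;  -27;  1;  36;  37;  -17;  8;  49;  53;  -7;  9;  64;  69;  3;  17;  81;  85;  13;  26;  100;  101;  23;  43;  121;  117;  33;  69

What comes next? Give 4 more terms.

The terms cycle through 4 interleaved subsequences.
Subsequence A: 25, 36, 49, 64, 81, 100, 121 — perfect squares starting at 5².
Subsequence B: 21, 37, 53, 69, 85, 101, 117 — adding 16 each time.
Subsequence C: -27, -17, -7, 3, 13, 23, 33 — adding 10 each time.
Subsequence D: 1, 8, 9, 17, 26, 43, 69 — each term equals the sum of the previous two.
Position 29 → subsequence A, term 8 = 144.
The 30th slot belongs to subsequence B; its 8th term is 133.
Position 31 → subsequence C, term 8 = 43.
Position 32 falls in subsequence D as its term 8, giving 112.

144, 133, 43, 112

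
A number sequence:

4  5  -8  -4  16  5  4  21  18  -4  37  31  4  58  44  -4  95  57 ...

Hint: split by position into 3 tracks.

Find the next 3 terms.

The terms cycle through 3 interleaved subsequences.
Subsequence A: 4, -4, 4, -4, 4, -4 — oscillating between 4 and -4.
Subsequence B: 5, 16, 21, 37, 58, 95 — a Fibonacci-like recurrence a_n = a_{n-1} + a_{n-2}.
Subsequence C: -8, 5, 18, 31, 44, 57 — adding 13 each time.
The 19th slot belongs to subsequence A; its 7th term is 4.
The 20th slot belongs to subsequence B; its 7th term is 153.
Position 21 → subsequence C, term 7 = 70.

4, 153, 70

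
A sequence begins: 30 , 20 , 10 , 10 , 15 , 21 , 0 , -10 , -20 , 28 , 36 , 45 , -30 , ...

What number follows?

-40

The slot pattern repeats as AAABBB (period 6), so there are 2 interleaved tracks.
Track A: 30, 20, 10, 0, -10, -20, -30 (arithmetic with common difference −10).
Track B: 10, 15, 21, 28, 36, 45 (triangular numbers starting at T_4).
Position 14 → track A, term 8 = -40.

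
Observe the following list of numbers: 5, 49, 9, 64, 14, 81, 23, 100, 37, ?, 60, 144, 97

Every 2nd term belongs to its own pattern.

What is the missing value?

Positions 1, 3, 5, … form one subsequence and positions 2, 4, 6, … form another.
Track A = 5, 9, 14, 23, 37, 60, 97: a Fibonacci-like recurrence a_n = a_{n-1} + a_{n-2}.
Track B = 49, 64, 81, 100, ?, 144: perfect squares starting at 7².
The gap is track B's term 5; the rule gives 121.

121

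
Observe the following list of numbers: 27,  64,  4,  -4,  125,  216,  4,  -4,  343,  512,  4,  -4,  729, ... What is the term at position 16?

The slot pattern repeats as AABB (period 4), so there are 2 interleaved tracks.
Track A: 27, 64, 125, 216, 343, 512, 729 (consecutive cubes n³ from n = 3).
Track B: 4, -4, 4, -4, 4, -4 (oscillating between 4 and -4).
The 16th slot belongs to track B; its 8th term is -4.

-4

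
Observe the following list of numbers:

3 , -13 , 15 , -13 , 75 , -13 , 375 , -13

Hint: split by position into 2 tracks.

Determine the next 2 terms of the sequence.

Odd-indexed and even-indexed terms follow separate rules.
Stream A: 3, 15, 75, 375. Geometric, ×5 each step.
Stream B: -13, -13, -13, -13. Constant -13.
Position 9 falls in stream A as its term 5, giving 1875.
Position 10 → stream B, term 5 = -13.

1875, -13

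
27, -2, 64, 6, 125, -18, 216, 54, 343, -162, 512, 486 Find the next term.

729

Split by position mod 2 into 2 tracks.
Track A is 27, 64, 125, 216, 343, 512, which is consecutive cubes n³ from n = 3.
Track B is -2, 6, -18, 54, -162, 486, which is multiplying by -3 each time.
Position 13 falls in track A as its term 7, giving 729.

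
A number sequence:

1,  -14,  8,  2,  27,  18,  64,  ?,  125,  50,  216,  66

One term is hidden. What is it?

34

Split by position mod 2 into 2 tracks.
Subsequence A is 1, 8, 27, 64, 125, 216, which is the cubes 1³, 2³, 3³, ….
Subsequence B is -14, 2, 18, ?, 50, 66, which is linear: a_n = -30 + 16·n.
So the missing entry in subsequence B is 34.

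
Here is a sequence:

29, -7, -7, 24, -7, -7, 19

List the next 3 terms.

Positions follow the repeating pattern ABB; grouping by letter gives 2 tracks.
Stream A: 29, 24, 19. Arithmetic with common difference −5.
Stream B: -7, -7, -7, -7. Constant -7.
The 8th slot belongs to stream B; its 5th term is -7.
Position 9 falls in stream B as its term 6, giving -7.
Term 10 comes from stream A (its 4th entry): 14.

-7, -7, 14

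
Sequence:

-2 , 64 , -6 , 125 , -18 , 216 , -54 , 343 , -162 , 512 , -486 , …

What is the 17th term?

The terms cycle through 2 interleaved subsequences.
Subsequence A: -2, -6, -18, -54, -162, -486 (a geometric progression (common ratio 3)).
Subsequence B: 64, 125, 216, 343, 512 (perfect cubes starting at 4³).
Position 17 → subsequence A, term 9 = -13122.

-13122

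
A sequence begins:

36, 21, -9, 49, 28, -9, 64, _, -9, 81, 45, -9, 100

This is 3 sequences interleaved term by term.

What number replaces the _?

Split by position mod 3 into 3 tracks.
Stream A: 36, 49, 64, 81, 100. Consecutive squares n² from n = 6.
Stream B: 21, 28, ?, 45. Triangular numbers n(n+1)/2 for n = 6, 7, ….
Stream C: -9, -9, -9, -9. The constant sequence -9.
Filling stream B at index 3 by its rule yields 36.

36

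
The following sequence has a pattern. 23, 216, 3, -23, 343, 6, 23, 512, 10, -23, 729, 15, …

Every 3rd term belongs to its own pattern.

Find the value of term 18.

28

The terms cycle through 3 interleaved subsequences.
Stream A = 23, -23, 23, -23: oscillating between 23 and -23.
Stream B = 216, 343, 512, 729: the cubes 6³, 7³, 8³, ….
Stream C = 3, 6, 10, 15: the triangular numbers T_2, T_3, ….
Term 18 comes from stream C (its 6th entry): 28.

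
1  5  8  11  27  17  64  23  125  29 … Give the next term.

216

Odd-indexed and even-indexed terms follow separate rules.
Stream A is 1, 8, 27, 64, 125, which is the cubes 1³, 2³, 3³, ….
Stream B is 5, 11, 17, 23, 29, which is arithmetic, step +6.
Position 11 → stream A, term 6 = 216.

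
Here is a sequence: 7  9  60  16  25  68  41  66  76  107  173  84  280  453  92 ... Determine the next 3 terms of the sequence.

733, 1186, 100

Positions follow the repeating pattern AAB; grouping by letter gives 2 tracks.
Subsequence A is 7, 9, 16, 25, 41, 66, 107, 173, 280, 453, which is each term equals the sum of the previous two.
Subsequence B is 60, 68, 76, 84, 92, which is linear: a_n = 52 + 8·n.
Position 16 falls in subsequence A as its term 11, giving 733.
Term 17 comes from subsequence A (its 12th entry): 1186.
Position 18 falls in subsequence B as its term 6, giving 100.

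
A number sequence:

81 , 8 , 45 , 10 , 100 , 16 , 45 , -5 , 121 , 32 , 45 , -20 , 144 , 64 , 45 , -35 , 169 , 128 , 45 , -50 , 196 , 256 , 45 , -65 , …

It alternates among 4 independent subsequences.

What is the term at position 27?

Split by position mod 4 into 4 tracks.
Subsequence A is 81, 100, 121, 144, 169, 196, which is the squares 9², 10², 11², ….
Subsequence B is 8, 16, 32, 64, 128, 256, which is powers 2^3, 2^4, 2^5, ….
Subsequence C is 45, 45, 45, 45, 45, 45, which is constant 45.
Subsequence D is 10, -5, -20, -35, -50, -65, which is arithmetic with common difference −15.
The 27th slot belongs to subsequence C; its 7th term is 45.

45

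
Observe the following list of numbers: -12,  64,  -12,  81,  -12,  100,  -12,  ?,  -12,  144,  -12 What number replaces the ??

Taking every 2nd term gives 2 separate tracks.
Stream A: -12, -12, -12, -12, -12, -12 (always -12).
Stream B: 64, 81, 100, ?, 144 (consecutive squares n² from n = 8).
Stream B's pattern makes the blank 121.

121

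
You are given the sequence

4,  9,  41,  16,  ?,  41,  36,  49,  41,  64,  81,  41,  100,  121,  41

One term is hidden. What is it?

The slot pattern repeats as AAB (period 3), so there are 2 interleaved tracks.
Track A = 4, 9, 16, ?, 36, 49, 64, 81, 100, 121: the squares 2², 3², 4², ….
Track B = 41, 41, 41, 41, 41: always 41.
Filling track A at index 4 by its rule yields 25.

25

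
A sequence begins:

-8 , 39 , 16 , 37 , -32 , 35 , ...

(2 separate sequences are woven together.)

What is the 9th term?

Odd-indexed and even-indexed terms follow separate rules.
Track A: -8, 16, -32 (geometric, ×-2 each step).
Track B: 39, 37, 35 (arithmetic with common difference −2).
The 9th slot belongs to track A; its 5th term is -128.

-128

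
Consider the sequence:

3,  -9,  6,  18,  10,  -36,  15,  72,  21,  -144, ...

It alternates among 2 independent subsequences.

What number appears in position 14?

-576

Odd-indexed and even-indexed terms follow separate rules.
Stream A is 3, 6, 10, 15, 21, which is triangular numbers n(n+1)/2 for n = 2, 3, ….
Stream B is -9, 18, -36, 72, -144, which is multiplying by -2 each time.
Position 14 → stream B, term 7 = -576.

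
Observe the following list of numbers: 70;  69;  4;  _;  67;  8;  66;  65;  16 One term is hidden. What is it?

The slot pattern repeats as AAB (period 3), so there are 2 interleaved tracks.
Subsequence A = 70, 69, ?, 67, 66, 65: arithmetic, step −1.
Subsequence B = 4, 8, 16: powers 2^2, 2^3, 2^4, ….
So the missing entry in subsequence A is 68.

68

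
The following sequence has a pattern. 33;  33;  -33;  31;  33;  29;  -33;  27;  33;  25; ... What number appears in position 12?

The terms cycle through 2 interleaved subsequences.
Subsequence A: 33, -33, 33, -33, 33. The oscillation 33·(−1)^(n+1).
Subsequence B: 33, 31, 29, 27, 25. Arithmetic, step −2.
Term 12 comes from subsequence B (its 6th entry): 23.

23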